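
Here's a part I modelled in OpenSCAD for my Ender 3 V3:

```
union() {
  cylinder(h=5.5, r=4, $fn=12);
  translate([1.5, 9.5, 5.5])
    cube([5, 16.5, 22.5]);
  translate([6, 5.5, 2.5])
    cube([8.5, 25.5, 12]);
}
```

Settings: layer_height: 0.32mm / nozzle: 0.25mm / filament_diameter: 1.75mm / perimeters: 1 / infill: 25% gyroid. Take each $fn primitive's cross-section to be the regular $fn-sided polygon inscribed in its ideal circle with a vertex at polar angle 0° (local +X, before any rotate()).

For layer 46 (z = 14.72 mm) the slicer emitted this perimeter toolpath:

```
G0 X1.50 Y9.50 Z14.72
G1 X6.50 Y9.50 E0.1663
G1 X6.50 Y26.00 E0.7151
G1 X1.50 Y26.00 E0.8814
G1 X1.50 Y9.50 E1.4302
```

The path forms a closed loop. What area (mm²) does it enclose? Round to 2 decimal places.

82.50 mm²

Apply the shoelace formula to the sequence of (X, Y) vertices; enclosed area = 82.50 mm².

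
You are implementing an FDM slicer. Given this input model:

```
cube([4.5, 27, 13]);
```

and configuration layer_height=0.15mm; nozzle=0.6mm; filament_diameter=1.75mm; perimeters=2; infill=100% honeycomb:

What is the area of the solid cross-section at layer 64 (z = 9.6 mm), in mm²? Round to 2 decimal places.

At z = 9.6 mm: the cube (footprint 4.5×27) is included at this height (area 121.50 mm²). Overall, the cross-section is a single solid region. Net area = 121.50 mm².

121.50 mm²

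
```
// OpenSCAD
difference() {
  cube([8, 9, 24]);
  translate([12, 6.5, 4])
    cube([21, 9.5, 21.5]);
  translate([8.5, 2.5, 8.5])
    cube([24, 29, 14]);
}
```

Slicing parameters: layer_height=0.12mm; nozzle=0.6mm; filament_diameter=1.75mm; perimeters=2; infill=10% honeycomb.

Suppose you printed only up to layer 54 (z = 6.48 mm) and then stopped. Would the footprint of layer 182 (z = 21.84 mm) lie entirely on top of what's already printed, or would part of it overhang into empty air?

entirely on top

Compare the two slices. At z = 6.48: the cube (footprint 8×9) is included at this height (area 72.00 mm²); the cube at (12, 6.5) (footprint 21×9.5) is included at this height (area 199.50 mm²); the cube at (8.5, 2.5) is absent (z outside [8.5, 22.5]); Subtracting the remaining from the first: starting from the 8×9 cube (72.00 mm²), the 21×9.5 cube at (12, 6.5) misses the remaining region (no effect) — area = 72.00 mm². At z = 21.84: the cube is present — its section is the full 8×9 rectangle (area 72.00 mm²); the 21×9.5 cube at (12, 6.5) contributes its full rectangle (area 199.50 mm²); the cube at (8.5, 2.5) (footprint 24×29) is included at this height (area 696.00 mm²); Subtracting the remaining from the first: starting from the 8×9 cube (72.00 mm²), the 21×9.5 cube at (12, 6.5) misses the remaining region (no effect); the 24×29 cube at (8.5, 2.5) misses the remaining region (no effect) — area = 72.00 mm². Checking containment: the cross-section at z = 21.84 is a subset of the cross-section at z = 6.48.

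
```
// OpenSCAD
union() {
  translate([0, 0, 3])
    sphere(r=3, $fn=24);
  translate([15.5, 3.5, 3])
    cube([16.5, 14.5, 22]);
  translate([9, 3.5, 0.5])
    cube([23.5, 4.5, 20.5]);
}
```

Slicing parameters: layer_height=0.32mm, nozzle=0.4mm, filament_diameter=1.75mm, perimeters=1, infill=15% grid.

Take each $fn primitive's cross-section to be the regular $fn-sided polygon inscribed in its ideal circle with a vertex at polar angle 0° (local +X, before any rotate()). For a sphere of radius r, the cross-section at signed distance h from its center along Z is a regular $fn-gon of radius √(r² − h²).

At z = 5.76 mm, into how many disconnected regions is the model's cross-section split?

At z = 5.76 mm: the r=3 sphere slices to a regular 24-gon of circumradius 1.176 (√(r²−h²) with h=2.76 from center); the 16.5×14.5 cube at (15.5, 3.5) contributes its full rectangle; the cube at (9, 3.5) is present — its section is the full 23.5×4.5 rectangle; Merging all regions: the regions partially overlap (shared area 74.25 mm²), so overlapping operands fuse into one piece — 2 connected regions. The result has 2 disconnected regions.

2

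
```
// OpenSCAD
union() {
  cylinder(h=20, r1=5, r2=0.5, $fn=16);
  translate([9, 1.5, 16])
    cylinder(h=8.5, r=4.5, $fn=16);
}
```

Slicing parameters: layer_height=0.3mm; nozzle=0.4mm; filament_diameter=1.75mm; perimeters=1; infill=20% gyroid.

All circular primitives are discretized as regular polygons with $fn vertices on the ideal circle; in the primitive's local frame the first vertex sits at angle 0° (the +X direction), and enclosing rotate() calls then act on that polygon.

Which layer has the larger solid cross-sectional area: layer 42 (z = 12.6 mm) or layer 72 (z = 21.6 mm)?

layer 72 (z = 21.6 mm)

Layer 42 (z = 12.6): the cone: at t=0.630 of its height the radius interpolates to r₁+(r₂−r₁)t = 2.165, giving a regular 16-gon of that circumradius (area = (16/2)·2.165²·sin(360°/16) = 14.35 mm²); the cylinder at (9, 1.5) does not reach this height (z outside [16, 24.5]); Merging all regions: only the cone is present, so the union is just that shape — area = 14.35 mm². So its area = 14.35 mm². Layer 72 (z = 21.6): the cone is not intersected at this z (z outside [0, 20]); the r=4.5 cylinder at (9, 1.5) gives a regular 16-gon of circumradius 4.5 (constant along its height) (area = (16/2)·4.500²·sin(360°/16) = 61.99 mm²); Combining (union): only the r=4.5 cylinder at (9, 1.5) is present, so the union is just that shape — area = 61.99 mm². So its area = 61.99 mm². Layer 72 is larger (61.99 vs 14.35 mm²).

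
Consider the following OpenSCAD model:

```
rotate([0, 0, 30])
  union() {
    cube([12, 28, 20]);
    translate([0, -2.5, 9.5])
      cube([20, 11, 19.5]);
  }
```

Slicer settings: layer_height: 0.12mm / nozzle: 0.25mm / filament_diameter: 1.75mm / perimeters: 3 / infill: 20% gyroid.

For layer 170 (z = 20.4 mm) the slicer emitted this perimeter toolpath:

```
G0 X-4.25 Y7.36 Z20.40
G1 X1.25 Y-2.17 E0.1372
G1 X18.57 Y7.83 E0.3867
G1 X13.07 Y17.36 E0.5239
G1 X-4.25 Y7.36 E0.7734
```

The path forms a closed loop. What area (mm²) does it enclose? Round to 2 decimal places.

220.06 mm²

Apply the shoelace formula to the sequence of (X, Y) vertices; enclosed area = 220.06 mm².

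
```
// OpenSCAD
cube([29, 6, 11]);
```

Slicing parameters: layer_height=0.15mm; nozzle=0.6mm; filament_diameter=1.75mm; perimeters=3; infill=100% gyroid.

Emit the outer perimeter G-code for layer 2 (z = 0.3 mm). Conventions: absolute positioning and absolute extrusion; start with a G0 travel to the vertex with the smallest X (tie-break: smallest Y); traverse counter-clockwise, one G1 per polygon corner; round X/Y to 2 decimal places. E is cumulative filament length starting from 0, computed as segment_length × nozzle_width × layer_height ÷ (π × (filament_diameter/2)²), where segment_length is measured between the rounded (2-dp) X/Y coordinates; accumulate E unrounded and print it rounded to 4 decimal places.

G0 X0.00 Y0.00 Z0.30
G1 X29.00 Y0.00 E1.0851
G1 X29.00 Y6.00 E1.3096
G1 X0.00 Y6.00 E2.3947
G1 X0.00 Y0.00 E2.6192

At z = 0.3 mm: the 29×6 cube contributes its full rectangle. The outline is a single polygon with 4 vertices. Extrusion per mm of travel: 0.6 × 0.15 / (π × 0.875²) = 0.037418. Accumulating E over each segment gives final E = 2.6192.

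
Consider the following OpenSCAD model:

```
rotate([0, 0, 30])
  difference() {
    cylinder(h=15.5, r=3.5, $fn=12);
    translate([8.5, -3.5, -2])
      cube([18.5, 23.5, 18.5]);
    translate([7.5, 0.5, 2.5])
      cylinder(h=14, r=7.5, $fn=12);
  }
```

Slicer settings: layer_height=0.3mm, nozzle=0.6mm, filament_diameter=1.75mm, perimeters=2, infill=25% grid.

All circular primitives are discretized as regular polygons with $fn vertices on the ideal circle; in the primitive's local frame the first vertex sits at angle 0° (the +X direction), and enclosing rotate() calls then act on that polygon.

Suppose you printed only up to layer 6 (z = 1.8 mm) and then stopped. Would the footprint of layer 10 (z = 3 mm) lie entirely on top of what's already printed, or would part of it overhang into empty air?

Compare the two slices. At z = 1.8: the r=3.5 cylinder contributes a regular 12-gon of circumradius 3.5 (area = (12/2)·3.500²·sin(360°/12) = 36.75 mm²); the cube at (8.5, -3.5) (footprint 18.5×23.5) is included at this height (area 434.75 mm²); the cylinder at (7.5, 0.5) is not intersected at this z (z outside [2.5, 16.5]); Subtracting the remaining from the first: starting from the r=3.5 cylinder (36.75 mm²), the 18.5×23.5 cube at (8.5, -3.5) misses the remaining region (no effect) — area = 36.75 mm²; (whole slice rotated 30° about Z — lengths, areas and connectivity unchanged). At z = 3: the cylinder: section is a regular 12-gon, circumradius r=3.5 (area = (12/2)·3.500²·sin(360°/12) = 36.75 mm²); the 18.5×23.5 cube at (8.5, -3.5) contributes its full rectangle (area 434.75 mm²); the cylinder at (7.5, 0.5): section is a regular 12-gon, circumradius r=7.5 (area = (12/2)·7.500²·sin(360°/12) = 168.75 mm²); Subtracting the remaining from the first: starting from the r=3.5 cylinder (36.75 mm²), the 18.5×23.5 cube at (8.5, -3.5) misses the remaining region (no effect); the r=7.5 cylinder at (7.5, 0.5) partially overlaps it — only the 15.25 mm² overlap (of its 168.75 mm²) is removed, clipping the outline — area = 21.50 mm²; (whole slice rotated 30° about Z — lengths, areas and connectivity unchanged). Checking containment: the cross-section at z = 3 is a subset of the cross-section at z = 1.8.

entirely on top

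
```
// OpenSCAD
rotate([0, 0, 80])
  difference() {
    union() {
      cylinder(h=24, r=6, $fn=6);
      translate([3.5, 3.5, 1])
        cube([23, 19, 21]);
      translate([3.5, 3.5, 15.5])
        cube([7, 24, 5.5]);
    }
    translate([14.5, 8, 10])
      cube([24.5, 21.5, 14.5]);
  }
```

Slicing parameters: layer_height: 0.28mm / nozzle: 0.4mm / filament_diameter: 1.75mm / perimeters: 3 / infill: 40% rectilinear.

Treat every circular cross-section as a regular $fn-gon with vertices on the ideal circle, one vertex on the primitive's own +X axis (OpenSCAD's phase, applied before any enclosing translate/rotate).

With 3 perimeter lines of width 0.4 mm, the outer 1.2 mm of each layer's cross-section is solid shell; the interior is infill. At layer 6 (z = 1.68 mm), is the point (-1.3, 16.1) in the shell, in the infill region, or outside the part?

At z = 1.68 mm: the cylinder: section is a regular 6-gon, circumradius r=6; the 23×19 cube at (3.5, 3.5) contributes its full rectangle; the cube at (3.5, 3.5) does not reach this height (z outside [15.5, 21]); Merging all regions: the regions partially overlap (shared area 0.20 mm²), so overlapping operands fuse into one piece — 1 connected region; the cube at (14.5, 8) does not reach this height (z outside [10, 24.5]); Subtracting the remaining from the first: none of the subtracted shapes is present at this height, so the result so far is unchanged — 1 connected region; (rotated 80° about Z; rotation is an isometry so areas/perimeters/island counts are preserved). Overall, the cross-section is a single solid region. Undo the 80° rotation: the query point maps to (15.630, 4.076) in the un-rotated model frame. The nearest boundary edge runs (26.50, 3.50)→(3.98, 3.50); distance from the point to it = 0.58 mm. The point is inside the cross-section, 0.58 mm from the nearest boundary — within the 1.2 mm shell band (3 × 0.4).

shell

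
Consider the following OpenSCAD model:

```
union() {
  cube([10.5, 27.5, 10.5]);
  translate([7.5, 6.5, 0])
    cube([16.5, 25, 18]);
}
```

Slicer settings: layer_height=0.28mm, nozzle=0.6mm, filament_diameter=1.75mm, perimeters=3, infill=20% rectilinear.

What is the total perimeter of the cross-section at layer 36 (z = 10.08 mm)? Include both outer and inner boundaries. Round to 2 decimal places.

At z = 10.08 mm: the cube (footprint 10.5×27.5) is included at this height (perimeter 76.00 mm); the 16.5×25 cube at (7.5, 6.5) contributes its full rectangle (perimeter 83.00 mm); Taking the union: the regions partially overlap (shared area 63.00 mm²), so the edge portions inside another operand are dropped and the merged outline is re-measured after clipping — boundary = 111.00 mm. Overall, the cross-section is a single solid region. Total boundary length (outer) = 111.00 mm.

111.00 mm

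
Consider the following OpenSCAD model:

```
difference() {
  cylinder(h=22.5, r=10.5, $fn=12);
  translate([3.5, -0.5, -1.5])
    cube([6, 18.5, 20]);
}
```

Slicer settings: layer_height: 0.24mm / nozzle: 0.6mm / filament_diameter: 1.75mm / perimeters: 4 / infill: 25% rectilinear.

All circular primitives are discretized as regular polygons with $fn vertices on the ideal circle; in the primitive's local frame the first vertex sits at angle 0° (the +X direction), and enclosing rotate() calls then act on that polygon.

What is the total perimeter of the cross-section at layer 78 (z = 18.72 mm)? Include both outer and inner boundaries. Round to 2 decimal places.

At z = 18.72 mm: the cylinder: section is a regular 12-gon, circumradius r=10.5 (perimeter = 2·12·10.500·sin(180°/12) = 65.22 mm); the cube at (3.5, -0.5) does not reach this height (z outside [-1.5, 18.5]); After the difference (first − rest): none of the subtracted shapes is present at this height, so the r=10.5 cylinder is unchanged — boundary = 65.22 mm. Overall, the cross-section is a single solid region. Total boundary length (outer) = 65.22 mm.

65.22 mm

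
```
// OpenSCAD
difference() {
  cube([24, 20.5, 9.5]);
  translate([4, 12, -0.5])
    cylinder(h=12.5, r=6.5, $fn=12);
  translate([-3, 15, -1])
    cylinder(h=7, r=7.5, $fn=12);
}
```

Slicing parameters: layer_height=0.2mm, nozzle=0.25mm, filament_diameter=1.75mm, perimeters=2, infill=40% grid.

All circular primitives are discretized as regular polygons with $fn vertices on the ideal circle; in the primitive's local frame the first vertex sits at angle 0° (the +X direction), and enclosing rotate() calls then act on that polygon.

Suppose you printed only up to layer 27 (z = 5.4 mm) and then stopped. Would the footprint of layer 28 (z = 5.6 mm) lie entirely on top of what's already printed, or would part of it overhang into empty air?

entirely on top

Compare the two slices. At z = 5.4: the cube (footprint 24×20.5) is included at this height (area 492.00 mm²); the r=6.5 cylinder at (4, 12) contributes a regular 12-gon of circumradius 6.5 (area = (12/2)·6.500²·sin(360°/12) = 126.75 mm²); the r=7.5 cylinder at (-3, 15) gives a regular 12-gon of circumradius 7.5 (constant along its height) (area = (12/2)·7.500²·sin(360°/12) = 168.75 mm²); Taking the first minus the rest: starting from the 24×20.5 cube (492.00 mm²), the r=6.5 cylinder at (4, 12) partially overlaps it — only the 110.68 mm² overlap (of its 126.75 mm²) is removed, clipping the outline; the r=7.5 cylinder at (-3, 15) partially overlaps it — only the 7.79 mm² overlap (of its 168.75 mm²) is removed, clipping the outline — area = 373.53 mm². At z = 5.6: the 24×20.5 cube contributes its full rectangle (area 492.00 mm²); the r=6.5 cylinder at (4, 12) contributes a regular 12-gon of circumradius 6.5 (area = (12/2)·6.500²·sin(360°/12) = 126.75 mm²); the cylinder at (-3, 15): section is a regular 12-gon, circumradius r=7.5 (area = (12/2)·7.500²·sin(360°/12) = 168.75 mm²); Taking the first minus the rest: starting from the 24×20.5 cube (492.00 mm²), the r=6.5 cylinder at (4, 12) partially overlaps it — only the 110.68 mm² overlap (of its 126.75 mm²) is removed, clipping the outline; the r=7.5 cylinder at (-3, 15) partially overlaps it — only the 7.79 mm² overlap (of its 168.75 mm²) is removed, clipping the outline — area = 373.53 mm². Checking containment: the cross-section at z = 5.6 is a subset of the cross-section at z = 5.4.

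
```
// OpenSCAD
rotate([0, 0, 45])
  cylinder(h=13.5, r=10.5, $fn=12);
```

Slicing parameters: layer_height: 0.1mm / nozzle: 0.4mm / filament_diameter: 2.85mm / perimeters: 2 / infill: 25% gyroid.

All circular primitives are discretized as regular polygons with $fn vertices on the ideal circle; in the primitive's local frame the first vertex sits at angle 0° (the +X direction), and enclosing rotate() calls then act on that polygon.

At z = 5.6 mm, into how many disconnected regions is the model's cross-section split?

At z = 5.6 mm: the r=10.5 cylinder gives a regular 12-gon of circumradius 10.5 (constant along its height); (whole slice rotated 45° about Z — lengths, areas and connectivity unchanged). The result has 1 disconnected region.

1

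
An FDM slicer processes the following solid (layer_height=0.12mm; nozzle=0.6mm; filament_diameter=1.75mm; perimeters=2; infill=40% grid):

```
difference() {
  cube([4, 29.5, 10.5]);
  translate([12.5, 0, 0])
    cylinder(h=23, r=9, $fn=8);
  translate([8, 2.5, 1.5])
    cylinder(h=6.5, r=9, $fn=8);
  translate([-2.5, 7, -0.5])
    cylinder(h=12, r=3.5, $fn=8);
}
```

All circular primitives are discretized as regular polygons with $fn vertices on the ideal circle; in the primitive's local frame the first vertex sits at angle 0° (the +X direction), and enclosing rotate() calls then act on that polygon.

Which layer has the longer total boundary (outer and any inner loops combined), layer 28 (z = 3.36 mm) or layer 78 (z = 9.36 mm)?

Layer 28 (z = 3.36): the cube (footprint 4×29.5) is included at this height (perimeter 67.00 mm); the cylinder at (12.5, 0): section is a regular 8-gon, circumradius r=9 (perimeter = 2·8·9.000·sin(180°/8) = 55.11 mm); the r=9 cylinder at (8, 2.5) gives a regular 8-gon of circumradius 9 (constant along its height) (perimeter = 2·8·9.000·sin(180°/8) = 55.11 mm); the r=3.5 cylinder at (-2.5, 7) gives a regular 8-gon of circumradius 3.5 (constant along its height) (perimeter = 2·8·3.500·sin(180°/8) = 21.43 mm); Subtracting the remaining from the first: starting from the 4×29.5 cube, the r=9 cylinder at (12.5, 0) partially overlaps it — only the 0.30 mm² overlap (of its 229.10 mm²) is removed, clipping the outline; the r=9 cylinder at (8, 2.5) partially overlaps it — only the 33.08 mm² overlap (of its 229.10 mm²) is removed, clipping the outline; the r=3.5 cylinder at (-2.5, 7) partially overlaps it — only the 2.10 mm² overlap (of its 34.65 mm²) is removed, clipping the outline — boundary = 50.79 mm. So its perimeter = 50.79 mm. Layer 78 (z = 9.36): the cube is present — its section is the full 4×29.5 rectangle (perimeter 67.00 mm); the r=9 cylinder at (12.5, 0) contributes a regular 8-gon of circumradius 9 (perimeter = 2·8·9.000·sin(180°/8) = 55.11 mm); the cylinder at (8, 2.5) is absent (z outside [1.5, 8]); the r=3.5 cylinder at (-2.5, 7) contributes a regular 8-gon of circumradius 3.5 (perimeter = 2·8·3.500·sin(180°/8) = 21.43 mm); Subtracting the remaining from the first: starting from the 4×29.5 cube, the r=9 cylinder at (12.5, 0) partially overlaps it — only the 0.30 mm² overlap (of its 229.10 mm²) is removed, clipping the outline; the r=3.5 cylinder at (-2.5, 7) partially overlaps it — only the 2.41 mm² overlap (of its 34.65 mm²) is removed, clipping the outline — boundary = 67.00 mm. So its perimeter = 67.00 mm. Layer 78 is larger (67.00 vs 50.79 mm).

layer 78 (z = 9.36 mm)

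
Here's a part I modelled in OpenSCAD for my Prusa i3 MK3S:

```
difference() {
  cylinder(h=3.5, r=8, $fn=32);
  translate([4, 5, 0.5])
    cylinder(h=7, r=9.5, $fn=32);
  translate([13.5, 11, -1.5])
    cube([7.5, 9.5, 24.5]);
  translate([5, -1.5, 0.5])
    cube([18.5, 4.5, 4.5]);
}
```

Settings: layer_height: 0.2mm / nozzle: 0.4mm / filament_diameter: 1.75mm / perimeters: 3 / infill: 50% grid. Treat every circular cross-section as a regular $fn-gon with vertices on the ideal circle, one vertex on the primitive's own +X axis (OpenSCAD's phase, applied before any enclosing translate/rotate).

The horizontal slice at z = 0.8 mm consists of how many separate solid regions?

At z = 0.8 mm: the r=8 cylinder gives a regular 32-gon of circumradius 8 (constant along its height); the r=9.5 cylinder at (4, 5) gives a regular 32-gon of circumradius 9.5 (constant along its height); the cube at (13.5, 11) (footprint 7.5×9.5) is included at this height; the cube at (5, -1.5) is present — its section is the full 18.5×4.5 rectangle; Subtracting the remaining from the first: starting from the r=8 cylinder, the r=9.5 cylinder at (4, 5) partially overlaps it — only the 128.34 mm² overlap (of its 281.71 mm²) is removed, clipping the outline; the 7.5×9.5 cube at (13.5, 11) misses the remaining region (no effect); the 18.5×4.5 cube at (5, -1.5) misses the remaining region (no effect) — 1 connected region. The result has 1 disconnected region.

1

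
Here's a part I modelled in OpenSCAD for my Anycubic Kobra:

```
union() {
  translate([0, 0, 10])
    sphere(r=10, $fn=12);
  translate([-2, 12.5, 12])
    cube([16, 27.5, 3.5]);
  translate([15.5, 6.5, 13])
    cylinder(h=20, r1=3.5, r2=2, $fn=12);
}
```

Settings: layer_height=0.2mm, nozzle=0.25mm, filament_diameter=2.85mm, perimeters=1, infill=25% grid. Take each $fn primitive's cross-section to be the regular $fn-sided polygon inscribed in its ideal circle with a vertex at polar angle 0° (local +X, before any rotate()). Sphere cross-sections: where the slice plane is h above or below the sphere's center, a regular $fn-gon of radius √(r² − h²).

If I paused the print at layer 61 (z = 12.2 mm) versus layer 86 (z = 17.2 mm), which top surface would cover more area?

Layer 61 (z = 12.2): the r=10 sphere contributes a regular 12-gon of circumradius √(10²−2.2²) = 9.755 (area = (12/2)·9.755²·sin(360°/12) = 285.48 mm²); the cube at (-2, 12.5) is present — its section is the full 16×27.5 rectangle (area 440.00 mm²); the cone at (15.5, 6.5) is not intersected at this z (z outside [13, 33]); Taking the union: the 2 present regions are separate (no shared area or edge), so areas and boundary lengths simply add and each stays a separate island — area = 725.48 mm². So its area = 725.48 mm². Layer 86 (z = 17.2): the r=10 sphere slices to a regular 12-gon of circumradius 6.940 (√(r²−h²) with h=7.2 from center) (area = (12/2)·6.940²·sin(360°/12) = 144.48 mm²); the cube at (-2, 12.5) does not reach this height (z outside [12, 15.5]); the cone at (15.5, 6.5): at t=0.210 of its height the radius interpolates to r₁+(r₂−r₁)t = 3.185, giving a regular 12-gon of that circumradius (area = (12/2)·3.185²·sin(360°/12) = 30.43 mm²); Combining (union): the 2 present regions are separate (no shared area or edge), so areas and boundary lengths simply add and each stays a separate island — area = 174.91 mm². So its area = 174.91 mm². Layer 61 is larger (725.48 vs 174.91 mm²).

layer 61 (z = 12.2 mm)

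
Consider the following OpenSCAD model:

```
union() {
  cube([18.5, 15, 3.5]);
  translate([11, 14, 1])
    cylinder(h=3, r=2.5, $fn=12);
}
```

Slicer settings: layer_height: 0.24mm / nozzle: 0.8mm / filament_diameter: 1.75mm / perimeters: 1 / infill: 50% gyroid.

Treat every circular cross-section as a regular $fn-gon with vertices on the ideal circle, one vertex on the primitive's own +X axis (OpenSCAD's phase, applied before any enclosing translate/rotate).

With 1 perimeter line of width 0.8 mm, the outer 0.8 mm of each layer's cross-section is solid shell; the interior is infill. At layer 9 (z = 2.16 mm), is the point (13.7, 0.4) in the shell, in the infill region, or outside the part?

shell

At z = 2.16 mm: the 18.5×15 cube contributes its full rectangle; the cylinder at (11, 14): section is a regular 12-gon, circumradius r=2.5; Taking the union: the regions partially overlap (shared area 14.11 mm²), so overlapping operands fuse into one piece — 1 connected region. Overall, the cross-section is a single solid region. The nearest boundary edge runs (18.50, 0.00)→(0.00, 0.00); distance from the point to it = 0.40 mm. The point is inside the cross-section, 0.40 mm from the nearest boundary — within the 0.8 mm shell band (1 × 0.8).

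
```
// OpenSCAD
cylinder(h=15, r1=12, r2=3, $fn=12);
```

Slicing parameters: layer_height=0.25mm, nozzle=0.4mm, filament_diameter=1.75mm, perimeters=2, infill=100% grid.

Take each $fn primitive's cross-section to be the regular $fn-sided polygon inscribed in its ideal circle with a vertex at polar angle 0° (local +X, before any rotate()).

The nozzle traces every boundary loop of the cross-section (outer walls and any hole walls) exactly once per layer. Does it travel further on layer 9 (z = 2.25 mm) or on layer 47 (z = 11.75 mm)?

Layer 9 (z = 2.25): the cone (r1=12→r2=3) has section circumradius 10.650 here — a regular 12-gon (perimeter = 2·12·10.650·sin(180°/12) = 66.15 mm). So its perimeter = 66.15 mm. Layer 47 (z = 11.75): the cone contributes a regular 12-gon of circumradius 4.950 (interpolated between r1=12 and r2=3 at t=0.783) (perimeter = 2·12·4.950·sin(180°/12) = 30.75 mm). So its perimeter = 30.75 mm. Layer 9 is larger (66.15 vs 30.75 mm).

layer 9 (z = 2.25 mm)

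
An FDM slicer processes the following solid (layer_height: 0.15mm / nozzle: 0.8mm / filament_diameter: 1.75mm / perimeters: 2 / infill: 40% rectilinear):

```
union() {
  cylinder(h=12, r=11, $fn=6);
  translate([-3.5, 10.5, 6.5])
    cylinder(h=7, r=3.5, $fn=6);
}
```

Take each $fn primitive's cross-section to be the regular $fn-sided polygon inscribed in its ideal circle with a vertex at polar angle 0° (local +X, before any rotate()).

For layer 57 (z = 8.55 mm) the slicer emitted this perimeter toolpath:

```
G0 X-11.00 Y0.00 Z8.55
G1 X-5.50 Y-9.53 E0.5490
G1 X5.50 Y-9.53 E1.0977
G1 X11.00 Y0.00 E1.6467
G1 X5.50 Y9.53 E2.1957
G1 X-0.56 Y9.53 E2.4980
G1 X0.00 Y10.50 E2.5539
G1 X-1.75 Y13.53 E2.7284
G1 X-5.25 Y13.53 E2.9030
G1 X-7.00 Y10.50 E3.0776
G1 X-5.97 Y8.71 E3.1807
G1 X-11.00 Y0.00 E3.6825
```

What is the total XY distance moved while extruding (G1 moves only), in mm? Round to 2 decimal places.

Sum the Euclidean lengths of each G1 segment: total = 73.81 mm.

73.81 mm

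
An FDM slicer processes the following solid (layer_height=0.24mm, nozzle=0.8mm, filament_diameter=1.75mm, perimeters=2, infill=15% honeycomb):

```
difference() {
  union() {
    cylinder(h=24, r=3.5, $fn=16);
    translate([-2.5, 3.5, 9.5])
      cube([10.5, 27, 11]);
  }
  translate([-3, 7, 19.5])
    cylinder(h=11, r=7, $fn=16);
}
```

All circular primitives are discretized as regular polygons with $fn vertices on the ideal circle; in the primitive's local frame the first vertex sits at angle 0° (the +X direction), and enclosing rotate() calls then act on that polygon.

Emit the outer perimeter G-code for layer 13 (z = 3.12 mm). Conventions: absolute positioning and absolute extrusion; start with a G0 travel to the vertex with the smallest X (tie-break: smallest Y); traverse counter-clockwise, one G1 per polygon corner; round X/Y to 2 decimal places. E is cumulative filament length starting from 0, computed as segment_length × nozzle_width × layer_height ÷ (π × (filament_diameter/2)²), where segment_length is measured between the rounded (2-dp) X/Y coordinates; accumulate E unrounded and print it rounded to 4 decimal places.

At z = 3.12 mm: the r=3.5 cylinder gives a regular 16-gon of circumradius 3.5 (constant along its height); the cube at (-2.5, 3.5) is not intersected at this z (z outside [9.5, 20.5]); Combining (union): only the r=3.5 cylinder is present, so the union is just that shape — 1 connected region; the cylinder at (-3, 7) does not reach this height (z outside [19.5, 30.5]); Taking the first minus the rest: none of the subtracted shapes is present at this height, so that combined region is unchanged — 1 connected region. The outline is a single polygon with 16 vertices. Extrusion per mm of travel: 0.8 × 0.24 / (π × 0.875²) = 0.079824. Accumulating E over each segment gives final E = 1.7426.

G0 X-3.50 Y0.00 Z3.12
G1 X-3.23 Y-1.34 E0.1091
G1 X-2.47 Y-2.47 E0.2178
G1 X-1.34 Y-3.23 E0.3265
G1 X0.00 Y-3.50 E0.4356
G1 X1.34 Y-3.23 E0.5448
G1 X2.47 Y-2.47 E0.6535
G1 X3.23 Y-1.34 E0.7622
G1 X3.50 Y0.00 E0.8713
G1 X3.23 Y1.34 E0.9804
G1 X2.47 Y2.47 E1.0891
G1 X1.34 Y3.23 E1.1978
G1 X0.00 Y3.50 E1.3069
G1 X-1.34 Y3.23 E1.4160
G1 X-2.47 Y2.47 E1.5247
G1 X-3.23 Y1.34 E1.6334
G1 X-3.50 Y0.00 E1.7426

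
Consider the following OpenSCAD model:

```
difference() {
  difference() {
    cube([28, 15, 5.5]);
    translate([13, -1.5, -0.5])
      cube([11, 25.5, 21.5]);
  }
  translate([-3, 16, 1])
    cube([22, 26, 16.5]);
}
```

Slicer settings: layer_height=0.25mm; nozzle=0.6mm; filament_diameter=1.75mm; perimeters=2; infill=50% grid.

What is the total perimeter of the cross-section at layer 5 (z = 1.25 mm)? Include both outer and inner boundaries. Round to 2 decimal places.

At z = 1.25 mm: the cube is present — its section is the full 28×15 rectangle (perimeter 86.00 mm); the cube at (13, -1.5) (footprint 11×25.5) is included at this height (perimeter 73.00 mm); Subtracting the remaining from the first: starting from the 28×15 cube, the 11×25.5 cube at (13, -1.5) partially overlaps it — only the 165.00 mm² overlap (of its 280.50 mm²) is removed, clipping the outline — boundary = 94.00 mm; the cube at (-3, 16) is present — its section is the full 22×26 rectangle (perimeter 96.00 mm); Taking the first minus the rest: starting from the result so far, the 22×26 cube at (-3, 16) misses the remaining region (no effect) — boundary = 94.00 mm. Overall, the cross-section has 2 separate islands. Total boundary length (outer) = 94.00 mm.

94.00 mm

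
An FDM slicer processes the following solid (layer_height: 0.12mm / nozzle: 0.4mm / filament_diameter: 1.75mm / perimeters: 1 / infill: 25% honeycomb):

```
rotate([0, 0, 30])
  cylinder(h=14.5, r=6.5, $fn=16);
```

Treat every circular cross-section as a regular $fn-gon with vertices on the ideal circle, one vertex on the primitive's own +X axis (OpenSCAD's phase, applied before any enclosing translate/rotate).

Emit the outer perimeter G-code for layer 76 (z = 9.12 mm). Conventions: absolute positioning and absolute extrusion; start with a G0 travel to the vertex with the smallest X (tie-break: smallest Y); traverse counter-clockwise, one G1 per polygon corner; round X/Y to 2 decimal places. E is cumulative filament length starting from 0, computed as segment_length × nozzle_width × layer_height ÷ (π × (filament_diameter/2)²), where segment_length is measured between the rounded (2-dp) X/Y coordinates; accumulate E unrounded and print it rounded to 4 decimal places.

G0 X-6.44 Y-0.85 Z9.12
G1 X-5.63 Y-3.25 E0.0505
G1 X-3.96 Y-5.16 E0.1012
G1 X-1.68 Y-6.28 E0.1519
G1 X0.85 Y-6.44 E0.2025
G1 X3.25 Y-5.63 E0.2530
G1 X5.16 Y-3.96 E0.3036
G1 X6.28 Y-1.68 E0.3543
G1 X6.44 Y0.85 E0.4049
G1 X5.63 Y3.25 E0.4555
G1 X3.96 Y5.16 E0.5061
G1 X1.68 Y6.28 E0.5568
G1 X-0.85 Y6.44 E0.6074
G1 X-3.25 Y5.63 E0.6579
G1 X-5.16 Y3.96 E0.7086
G1 X-6.28 Y1.68 E0.7593
G1 X-6.44 Y-0.85 E0.8099

At z = 9.12 mm: the r=6.5 cylinder gives a regular 16-gon of circumradius 6.5 (constant along its height); (whole slice rotated 30° about Z — lengths, areas and connectivity unchanged). The outline is a single polygon with 16 vertices. Extrusion per mm of travel: 0.4 × 0.12 / (π × 0.875²) = 0.019956. Accumulating E over each segment gives final E = 0.8099.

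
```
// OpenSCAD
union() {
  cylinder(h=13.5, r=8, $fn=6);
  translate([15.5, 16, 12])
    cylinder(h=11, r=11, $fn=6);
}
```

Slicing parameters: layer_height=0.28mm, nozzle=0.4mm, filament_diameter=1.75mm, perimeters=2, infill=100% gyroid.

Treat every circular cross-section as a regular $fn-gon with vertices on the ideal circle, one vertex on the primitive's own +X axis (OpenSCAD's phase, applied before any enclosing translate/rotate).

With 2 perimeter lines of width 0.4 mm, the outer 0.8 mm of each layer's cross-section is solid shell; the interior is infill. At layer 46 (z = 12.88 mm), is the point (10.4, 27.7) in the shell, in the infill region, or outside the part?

At z = 12.88 mm: the r=8 cylinder gives a regular 6-gon of circumradius 8 (constant along its height); the r=11 cylinder at (15.5, 16) contributes a regular 6-gon of circumradius 11; Merging all regions: the 2 present regions are separate (no shared area or edge), so areas and boundary lengths simply add and each stays a separate island — 2 connected regions. Overall, the cross-section has 2 separate islands. The nearest boundary edge runs (10.00, 25.53)→(21.00, 25.53); distance from the point to it = 2.17 mm. The point is not inside any of the regions above, so it lies outside the cross-section (2.17 mm from the nearest boundary).

outside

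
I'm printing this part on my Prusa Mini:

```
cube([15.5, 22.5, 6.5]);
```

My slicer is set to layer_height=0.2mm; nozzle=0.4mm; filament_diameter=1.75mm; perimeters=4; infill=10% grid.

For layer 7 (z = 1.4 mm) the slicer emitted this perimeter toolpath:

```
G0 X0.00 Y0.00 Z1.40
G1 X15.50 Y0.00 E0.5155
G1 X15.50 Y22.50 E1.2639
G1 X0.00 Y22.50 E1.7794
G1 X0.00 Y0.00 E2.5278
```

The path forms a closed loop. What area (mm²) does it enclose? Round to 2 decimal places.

Apply the shoelace formula to the sequence of (X, Y) vertices; enclosed area = 348.75 mm².

348.75 mm²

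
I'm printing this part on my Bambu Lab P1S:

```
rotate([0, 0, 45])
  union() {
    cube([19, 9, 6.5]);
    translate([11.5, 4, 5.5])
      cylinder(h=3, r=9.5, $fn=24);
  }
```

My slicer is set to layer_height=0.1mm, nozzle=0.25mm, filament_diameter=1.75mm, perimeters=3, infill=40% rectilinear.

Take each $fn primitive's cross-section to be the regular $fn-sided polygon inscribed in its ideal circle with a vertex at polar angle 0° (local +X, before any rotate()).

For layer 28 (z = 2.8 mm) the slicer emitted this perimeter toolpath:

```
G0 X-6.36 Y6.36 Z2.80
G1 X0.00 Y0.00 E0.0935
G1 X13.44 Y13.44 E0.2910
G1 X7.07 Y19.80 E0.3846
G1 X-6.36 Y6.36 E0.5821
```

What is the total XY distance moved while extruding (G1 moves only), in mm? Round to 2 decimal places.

56.00 mm

Sum the Euclidean lengths of each G1 segment: total = 56.00 mm.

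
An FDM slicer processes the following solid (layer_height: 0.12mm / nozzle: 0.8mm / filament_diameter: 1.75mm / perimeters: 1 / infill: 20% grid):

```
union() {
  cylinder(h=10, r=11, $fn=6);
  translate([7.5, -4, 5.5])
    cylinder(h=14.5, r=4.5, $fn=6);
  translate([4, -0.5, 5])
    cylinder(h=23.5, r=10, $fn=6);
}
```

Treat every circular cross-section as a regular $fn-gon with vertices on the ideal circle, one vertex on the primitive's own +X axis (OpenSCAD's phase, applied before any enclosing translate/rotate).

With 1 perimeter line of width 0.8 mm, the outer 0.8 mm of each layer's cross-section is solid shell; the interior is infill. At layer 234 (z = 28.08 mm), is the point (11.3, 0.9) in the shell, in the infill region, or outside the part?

infill

At z = 28.08 mm: the cylinder does not reach this height (z outside [0, 10]); the cylinder at (7.5, -4) is not intersected at this z (z outside [5.5, 20]); the cylinder at (4, -0.5): section is a regular 6-gon, circumradius r=10; Merging all regions: only the r=10 cylinder at (4, -0.5) is present, so the union is just that shape — 1 connected region. Overall, the cross-section is a single solid region. The nearest boundary edge runs (14.00, -0.50)→(9.00, 8.16); distance from the point to it = 1.64 mm. The point is inside the cross-section and 1.64 mm from the nearest boundary — more than the 0.8 mm shell width (1 × 0.8), so it's in the infill interior.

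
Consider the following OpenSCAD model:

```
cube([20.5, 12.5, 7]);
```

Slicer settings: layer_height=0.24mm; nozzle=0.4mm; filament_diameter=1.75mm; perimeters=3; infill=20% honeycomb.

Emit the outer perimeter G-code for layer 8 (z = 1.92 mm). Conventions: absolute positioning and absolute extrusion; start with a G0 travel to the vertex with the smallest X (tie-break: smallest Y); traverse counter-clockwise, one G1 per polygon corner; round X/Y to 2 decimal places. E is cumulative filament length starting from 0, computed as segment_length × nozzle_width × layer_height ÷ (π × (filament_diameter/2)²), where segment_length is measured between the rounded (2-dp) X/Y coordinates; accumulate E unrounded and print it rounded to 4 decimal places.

G0 X0.00 Y0.00 Z1.92
G1 X20.50 Y0.00 E0.8182
G1 X20.50 Y12.50 E1.3171
G1 X0.00 Y12.50 E2.1353
G1 X0.00 Y0.00 E2.6342

At z = 1.92 mm: the 20.5×12.5 cube contributes its full rectangle. The outline is a single polygon with 4 vertices. Extrusion per mm of travel: 0.4 × 0.24 / (π × 0.875²) = 0.039912. Accumulating E over each segment gives final E = 2.6342.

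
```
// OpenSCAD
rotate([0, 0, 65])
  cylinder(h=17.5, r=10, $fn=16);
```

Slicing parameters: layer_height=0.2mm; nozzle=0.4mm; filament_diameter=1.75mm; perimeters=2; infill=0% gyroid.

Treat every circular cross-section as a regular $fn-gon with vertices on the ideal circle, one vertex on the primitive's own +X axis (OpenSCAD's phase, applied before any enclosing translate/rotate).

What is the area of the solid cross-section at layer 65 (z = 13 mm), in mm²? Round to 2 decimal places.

306.15 mm²

At z = 13 mm: the r=10 cylinder gives a regular 16-gon of circumradius 10 (constant along its height) (area = (16/2)·10.000²·sin(360°/16) = 306.15 mm²); (whole slice rotated 65° about Z — lengths, areas and connectivity unchanged). Overall, the cross-section is a single solid region. Net area = 306.15 mm².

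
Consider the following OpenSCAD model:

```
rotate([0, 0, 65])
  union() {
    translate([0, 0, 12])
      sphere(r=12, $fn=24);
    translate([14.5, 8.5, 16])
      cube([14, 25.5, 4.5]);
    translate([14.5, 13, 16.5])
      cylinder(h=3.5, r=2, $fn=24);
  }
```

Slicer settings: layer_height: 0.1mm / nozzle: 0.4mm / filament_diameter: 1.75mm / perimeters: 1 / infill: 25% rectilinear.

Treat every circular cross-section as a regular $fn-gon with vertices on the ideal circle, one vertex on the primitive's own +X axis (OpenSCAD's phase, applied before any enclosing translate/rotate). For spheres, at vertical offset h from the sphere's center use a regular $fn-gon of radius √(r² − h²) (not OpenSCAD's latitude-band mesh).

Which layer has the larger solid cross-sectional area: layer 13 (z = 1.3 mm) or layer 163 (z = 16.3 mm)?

Layer 13 (z = 1.3): the r=12 sphere slices to a regular 24-gon of circumradius 5.432 (√(r²−h²) with h=10.7 from center) (area = (24/2)·5.432²·sin(360°/24) = 91.65 mm²); the cube at (14.5, 8.5) does not reach this height (z outside [16, 20.5]); the cylinder at (14.5, 13) does not reach this height (z outside [16.5, 20]); Merging all regions: only the r=12 sphere is present, so the union is just that shape — area = 91.65 mm²; (rotated 65° about Z; rotation is an isometry so areas/perimeters/island counts are preserved). So its area = 91.65 mm². Layer 163 (z = 16.3): the r=12 sphere contributes a regular 24-gon of circumradius √(12²−4.3²) = 11.203 (area = (24/2)·11.203²·sin(360°/24) = 389.81 mm²); the 14×25.5 cube at (14.5, 8.5) contributes its full rectangle (area 357.00 mm²); the cylinder at (14.5, 13) is not intersected at this z (z outside [16.5, 20]); Taking the union: the 2 present regions are separate (no shared area or edge), so areas and boundary lengths simply add and each stays a separate island — area = 746.81 mm²; (rotated 65° about Z; rotation is an isometry so areas/perimeters/island counts are preserved). So its area = 746.81 mm². Layer 163 is larger (746.81 vs 91.65 mm²).

layer 163 (z = 16.3 mm)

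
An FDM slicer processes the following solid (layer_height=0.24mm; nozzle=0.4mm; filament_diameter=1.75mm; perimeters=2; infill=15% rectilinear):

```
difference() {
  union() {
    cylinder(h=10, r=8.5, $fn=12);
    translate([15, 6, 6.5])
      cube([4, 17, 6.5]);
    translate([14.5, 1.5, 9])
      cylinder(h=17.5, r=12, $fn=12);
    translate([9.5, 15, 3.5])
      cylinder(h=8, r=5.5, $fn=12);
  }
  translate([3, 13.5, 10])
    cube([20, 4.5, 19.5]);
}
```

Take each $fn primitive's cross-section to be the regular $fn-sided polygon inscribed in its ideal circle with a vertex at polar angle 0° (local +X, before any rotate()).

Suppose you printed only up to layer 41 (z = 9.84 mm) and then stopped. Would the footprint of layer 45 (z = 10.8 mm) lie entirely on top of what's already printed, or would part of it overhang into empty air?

entirely on top

Compare the two slices. At z = 9.84: the r=8.5 cylinder gives a regular 12-gon of circumradius 8.5 (constant along its height) (area = (12/2)·8.500²·sin(360°/12) = 216.75 mm²); the 4×17 cube at (15, 6) contributes its full rectangle (area 68.00 mm²); the r=12 cylinder at (14.5, 1.5) gives a regular 12-gon of circumradius 12 (constant along its height) (area = (12/2)·12.000²·sin(360°/12) = 432.00 mm²); the cylinder at (9.5, 15): section is a regular 12-gon, circumradius r=5.5 (area = (12/2)·5.500²·sin(360°/12) = 90.75 mm²); Taking the union: the regions partially overlap — summed areas 807.50 mm² minus the doubly-counted overlap 93.34 mm² gives 714.16 mm² — area = 714.16 mm²; the cube at (3, 13.5) is not intersected at this z (z outside [10, 29.5]); After the difference (first − rest): none of the subtracted shapes is present at this height, so the result so far is unchanged — area = 714.16 mm². At z = 10.8: the cylinder does not reach this height (z outside [0, 10]); the cube at (15, 6) (footprint 4×17) is included at this height (area 68.00 mm²); the r=12 cylinder at (14.5, 1.5) gives a regular 12-gon of circumradius 12 (constant along its height) (area = (12/2)·12.000²·sin(360°/12) = 432.00 mm²); the r=5.5 cylinder at (9.5, 15) gives a regular 12-gon of circumradius 5.5 (constant along its height) (area = (12/2)·5.500²·sin(360°/12) = 90.75 mm²); Merging all regions: the regions partially overlap — summed areas 590.75 mm² minus the doubly-counted overlap 42.88 mm² gives 547.87 mm² — area = 547.87 mm²; the cube at (3, 13.5) is present — its section is the full 20×4.5 rectangle (area 90.00 mm²); Subtracting the remaining from the first: starting from the result so far (547.87 mm²), the 20×4.5 cube at (3, 13.5) partially overlaps it — only the 64.44 mm² overlap (of its 90.00 mm²) is removed, clipping the outline — area = 483.43 mm². Checking containment: the cross-section at z = 10.8 is a subset of the cross-section at z = 9.84.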